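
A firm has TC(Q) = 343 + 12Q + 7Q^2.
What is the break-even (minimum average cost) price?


AC(Q) = 343/Q + 12 + 7Q
To minimize: dAC/dQ = -343/Q^2 + 7 = 0
Q^2 = 343/7 = 49
Q* = 7
Min AC = 343/7 + 12 + 7*7
Min AC = 49 + 12 + 49 = 110

110


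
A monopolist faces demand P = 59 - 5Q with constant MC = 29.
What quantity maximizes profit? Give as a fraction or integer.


TR = P*Q = (59 - 5Q)Q = 59Q - 5Q^2
MR = dTR/dQ = 59 - 10Q
Set MR = MC:
59 - 10Q = 29
30 = 10Q
Q* = 30/10 = 3

3


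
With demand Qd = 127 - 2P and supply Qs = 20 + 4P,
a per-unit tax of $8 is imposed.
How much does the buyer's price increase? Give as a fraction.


With a per-unit tax, the buyer's price increase depends on relative slopes.
Supply slope: d = 4, Demand slope: b = 2
Buyer's price increase = d * tax / (b + d)
= 4 * 8 / (2 + 4)
= 32 / 6 = 16/3

16/3


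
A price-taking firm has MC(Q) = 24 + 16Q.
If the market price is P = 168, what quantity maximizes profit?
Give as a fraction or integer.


In perfect competition, profit is maximized where P = MC.
168 = 24 + 16Q
144 = 16Q
Q* = 144/16 = 9

9


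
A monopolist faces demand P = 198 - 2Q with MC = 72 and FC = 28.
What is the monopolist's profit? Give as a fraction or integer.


MR = MC: 198 - 4Q = 72
Q* = 63/2
P* = 198 - 2*63/2 = 135
Profit = (P* - MC)*Q* - FC
= (135 - 72)*63/2 - 28
= 63*63/2 - 28
= 3969/2 - 28 = 3913/2

3913/2


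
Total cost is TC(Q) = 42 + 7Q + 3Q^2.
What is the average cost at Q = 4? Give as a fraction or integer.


TC(4) = 42 + 7*4 + 3*4^2
TC(4) = 42 + 28 + 48 = 118
AC = TC/Q = 118/4 = 59/2

59/2


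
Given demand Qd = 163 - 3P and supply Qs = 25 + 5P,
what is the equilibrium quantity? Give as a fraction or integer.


First find equilibrium price:
163 - 3P = 25 + 5P
P* = 138/8 = 69/4
Then substitute into demand:
Q* = 163 - 3 * 69/4 = 445/4

445/4


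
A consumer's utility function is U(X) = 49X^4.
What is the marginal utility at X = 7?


MU = dU/dX = 49*4*X^(4-1)
MU = 196*X^3
At X = 7:
MU = 196 * 7^3
MU = 196 * 343 = 67228

67228


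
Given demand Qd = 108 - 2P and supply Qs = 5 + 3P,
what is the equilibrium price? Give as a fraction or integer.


At equilibrium, Qd = Qs.
108 - 2P = 5 + 3P
108 - 5 = 2P + 3P
103 = 5P
P* = 103/5 = 103/5

103/5


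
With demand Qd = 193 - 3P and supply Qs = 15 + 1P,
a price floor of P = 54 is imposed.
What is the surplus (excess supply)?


At P = 54:
Qd = 193 - 3*54 = 31
Qs = 15 + 1*54 = 69
Surplus = Qs - Qd = 69 - 31 = 38

38


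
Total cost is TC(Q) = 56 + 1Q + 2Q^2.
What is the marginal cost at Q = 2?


MC = dTC/dQ = 1 + 2*2*Q
At Q = 2:
MC = 1 + 4*2
MC = 1 + 8 = 9

9


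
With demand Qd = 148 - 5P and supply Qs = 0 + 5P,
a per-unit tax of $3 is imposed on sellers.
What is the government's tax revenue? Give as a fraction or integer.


With tax on sellers, new supply: Qs' = 0 + 5(P - 3)
= 5P - 15
New equilibrium quantity:
Q_new = 133/2
Tax revenue = tax * Q_new = 3 * 133/2 = 399/2

399/2


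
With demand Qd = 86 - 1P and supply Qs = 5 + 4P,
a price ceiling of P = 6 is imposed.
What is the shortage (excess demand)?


At P = 6:
Qd = 86 - 1*6 = 80
Qs = 5 + 4*6 = 29
Shortage = Qd - Qs = 80 - 29 = 51

51


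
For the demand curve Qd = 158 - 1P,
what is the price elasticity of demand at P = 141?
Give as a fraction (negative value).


dQ/dP = -1
At P = 141: Q = 158 - 1*141 = 17
E = (dQ/dP)(P/Q) = (-1)(141/17) = -141/17

-141/17


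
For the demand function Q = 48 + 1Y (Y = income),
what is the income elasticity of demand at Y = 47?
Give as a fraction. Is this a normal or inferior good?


dQ/dY = 1
At Y = 47: Q = 48 + 1*47 = 95
Ey = (dQ/dY)(Y/Q) = 1 * 47 / 95 = 47/95
Since Ey > 0, this is a normal good.

47/95 (normal good)


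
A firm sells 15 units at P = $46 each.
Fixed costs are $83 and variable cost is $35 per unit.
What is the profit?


Total Revenue = P * Q = 46 * 15 = $690
Total Cost = FC + VC*Q = 83 + 35*15 = $608
Profit = TR - TC = 690 - 608 = $82

$82


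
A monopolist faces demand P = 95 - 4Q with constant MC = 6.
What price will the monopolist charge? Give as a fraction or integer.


MR = 95 - 8Q
Set MR = MC: 95 - 8Q = 6
Q* = 89/8
Substitute into demand:
P* = 95 - 4*89/8 = 101/2

101/2


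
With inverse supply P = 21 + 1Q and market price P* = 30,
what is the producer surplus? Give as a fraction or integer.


Minimum supply price (at Q=0): P_min = 21
Quantity supplied at P* = 30:
Q* = (30 - 21)/1 = 9
PS = (1/2) * Q* * (P* - P_min)
PS = (1/2) * 9 * (30 - 21)
PS = (1/2) * 9 * 9 = 81/2

81/2


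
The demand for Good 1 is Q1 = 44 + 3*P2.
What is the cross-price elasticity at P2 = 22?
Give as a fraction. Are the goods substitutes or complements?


dQ1/dP2 = 3
At P2 = 22: Q1 = 44 + 3*22 = 110
Exy = (dQ1/dP2)(P2/Q1) = 3 * 22 / 110 = 3/5
Since Exy > 0, the goods are substitutes.

3/5 (substitutes)


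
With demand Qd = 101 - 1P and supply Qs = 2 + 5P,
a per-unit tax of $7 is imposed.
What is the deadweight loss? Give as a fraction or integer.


Pre-tax equilibrium quantity: Q* = 169/2
Post-tax equilibrium quantity: Q_tax = 236/3
Reduction in quantity: Q* - Q_tax = 35/6
DWL = (1/2) * tax * (Q* - Q_tax)
DWL = (1/2) * 7 * 35/6 = 245/12

245/12


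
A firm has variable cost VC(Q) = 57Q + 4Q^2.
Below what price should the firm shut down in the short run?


AVC(Q) = VC(Q)/Q = 57 + 4Q
AVC is increasing in Q, so minimum AVC is at Q -> 0+.
Min AVC = 57
The firm should shut down if P < 57.

57


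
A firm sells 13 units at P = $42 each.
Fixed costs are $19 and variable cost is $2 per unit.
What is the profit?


Total Revenue = P * Q = 42 * 13 = $546
Total Cost = FC + VC*Q = 19 + 2*13 = $45
Profit = TR - TC = 546 - 45 = $501

$501


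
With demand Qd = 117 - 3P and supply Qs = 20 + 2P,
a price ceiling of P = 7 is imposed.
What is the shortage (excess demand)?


At P = 7:
Qd = 117 - 3*7 = 96
Qs = 20 + 2*7 = 34
Shortage = Qd - Qs = 96 - 34 = 62

62


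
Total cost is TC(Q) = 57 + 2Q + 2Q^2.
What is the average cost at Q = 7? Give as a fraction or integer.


TC(7) = 57 + 2*7 + 2*7^2
TC(7) = 57 + 14 + 98 = 169
AC = TC/Q = 169/7 = 169/7

169/7


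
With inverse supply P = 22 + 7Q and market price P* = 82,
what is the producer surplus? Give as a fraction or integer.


Minimum supply price (at Q=0): P_min = 22
Quantity supplied at P* = 82:
Q* = (82 - 22)/7 = 60/7
PS = (1/2) * Q* * (P* - P_min)
PS = (1/2) * 60/7 * (82 - 22)
PS = (1/2) * 60/7 * 60 = 1800/7

1800/7


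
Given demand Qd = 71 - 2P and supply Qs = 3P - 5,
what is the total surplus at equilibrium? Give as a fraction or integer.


Find equilibrium: 71 - 2P = 3P - 5
71 + 5 = 5P
P* = 76/5 = 76/5
Q* = 3*76/5 - 5 = 203/5
Inverse demand: P = 71/2 - Q/2, so P_max = 71/2
Inverse supply: P = 5/3 + Q/3, so P_min = 5/3
CS = (1/2) * 203/5 * (71/2 - 76/5) = 41209/100
PS = (1/2) * 203/5 * (76/5 - 5/3) = 41209/150
TS = CS + PS = 41209/100 + 41209/150 = 41209/60

41209/60


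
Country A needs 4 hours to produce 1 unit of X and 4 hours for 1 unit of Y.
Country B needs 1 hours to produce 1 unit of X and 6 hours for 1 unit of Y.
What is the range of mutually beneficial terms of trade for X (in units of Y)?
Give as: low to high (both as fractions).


Opportunity cost of X for Country A = hours_X / hours_Y = 4/4 = 1 units of Y
Opportunity cost of X for Country B = hours_X / hours_Y = 1/6 = 1/6 units of Y
Terms of trade must be between the two opportunity costs.
Range: 1/6 to 1

1/6 to 1


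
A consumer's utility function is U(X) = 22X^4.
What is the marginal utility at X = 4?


MU = dU/dX = 22*4*X^(4-1)
MU = 88*X^3
At X = 4:
MU = 88 * 4^3
MU = 88 * 64 = 5632

5632


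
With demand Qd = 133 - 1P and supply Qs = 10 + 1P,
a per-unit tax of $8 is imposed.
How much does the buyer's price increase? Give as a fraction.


With a per-unit tax, the buyer's price increase depends on relative slopes.
Supply slope: d = 1, Demand slope: b = 1
Buyer's price increase = d * tax / (b + d)
= 1 * 8 / (1 + 1)
= 8 / 2 = 4

4


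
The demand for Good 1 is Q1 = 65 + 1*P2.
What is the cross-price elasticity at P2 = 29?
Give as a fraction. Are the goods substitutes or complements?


dQ1/dP2 = 1
At P2 = 29: Q1 = 65 + 1*29 = 94
Exy = (dQ1/dP2)(P2/Q1) = 1 * 29 / 94 = 29/94
Since Exy > 0, the goods are substitutes.

29/94 (substitutes)


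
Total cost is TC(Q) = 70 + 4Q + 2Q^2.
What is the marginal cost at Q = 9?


MC = dTC/dQ = 4 + 2*2*Q
At Q = 9:
MC = 4 + 4*9
MC = 4 + 36 = 40

40


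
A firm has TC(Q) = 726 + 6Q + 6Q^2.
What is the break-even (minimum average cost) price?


AC(Q) = 726/Q + 6 + 6Q
To minimize: dAC/dQ = -726/Q^2 + 6 = 0
Q^2 = 726/6 = 121
Q* = 11
Min AC = 726/11 + 6 + 6*11
Min AC = 66 + 6 + 66 = 138

138


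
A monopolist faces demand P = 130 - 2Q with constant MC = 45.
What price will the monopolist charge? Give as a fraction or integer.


MR = 130 - 4Q
Set MR = MC: 130 - 4Q = 45
Q* = 85/4
Substitute into demand:
P* = 130 - 2*85/4 = 175/2

175/2


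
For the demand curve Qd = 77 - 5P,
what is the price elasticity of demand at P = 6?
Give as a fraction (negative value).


dQ/dP = -5
At P = 6: Q = 77 - 5*6 = 47
E = (dQ/dP)(P/Q) = (-5)(6/47) = -30/47

-30/47


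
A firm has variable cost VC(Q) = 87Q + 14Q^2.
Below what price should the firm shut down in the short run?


AVC(Q) = VC(Q)/Q = 87 + 14Q
AVC is increasing in Q, so minimum AVC is at Q -> 0+.
Min AVC = 87
The firm should shut down if P < 87.

87


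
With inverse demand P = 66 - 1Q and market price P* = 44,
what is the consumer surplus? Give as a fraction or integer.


Maximum willingness to pay (at Q=0): P_max = 66
Quantity demanded at P* = 44:
Q* = (66 - 44)/1 = 22
CS = (1/2) * Q* * (P_max - P*)
CS = (1/2) * 22 * (66 - 44)
CS = (1/2) * 22 * 22 = 242

242


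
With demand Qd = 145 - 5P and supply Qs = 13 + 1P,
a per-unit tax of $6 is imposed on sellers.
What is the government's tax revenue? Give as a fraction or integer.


With tax on sellers, new supply: Qs' = 13 + 1(P - 6)
= 7 + 1P
New equilibrium quantity:
Q_new = 30
Tax revenue = tax * Q_new = 6 * 30 = 180

180


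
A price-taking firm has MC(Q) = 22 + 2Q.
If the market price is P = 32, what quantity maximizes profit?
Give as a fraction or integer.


In perfect competition, profit is maximized where P = MC.
32 = 22 + 2Q
10 = 2Q
Q* = 10/2 = 5

5


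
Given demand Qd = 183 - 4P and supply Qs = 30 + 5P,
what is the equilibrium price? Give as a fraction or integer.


At equilibrium, Qd = Qs.
183 - 4P = 30 + 5P
183 - 30 = 4P + 5P
153 = 9P
P* = 153/9 = 17

17


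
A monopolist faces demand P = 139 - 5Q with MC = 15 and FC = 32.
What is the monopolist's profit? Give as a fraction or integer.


MR = MC: 139 - 10Q = 15
Q* = 62/5
P* = 139 - 5*62/5 = 77
Profit = (P* - MC)*Q* - FC
= (77 - 15)*62/5 - 32
= 62*62/5 - 32
= 3844/5 - 32 = 3684/5

3684/5


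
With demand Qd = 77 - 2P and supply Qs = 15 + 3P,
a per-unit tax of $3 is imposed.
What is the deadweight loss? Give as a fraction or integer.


Pre-tax equilibrium quantity: Q* = 261/5
Post-tax equilibrium quantity: Q_tax = 243/5
Reduction in quantity: Q* - Q_tax = 18/5
DWL = (1/2) * tax * (Q* - Q_tax)
DWL = (1/2) * 3 * 18/5 = 27/5

27/5


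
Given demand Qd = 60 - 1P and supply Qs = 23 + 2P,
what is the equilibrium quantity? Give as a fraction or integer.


First find equilibrium price:
60 - 1P = 23 + 2P
P* = 37/3 = 37/3
Then substitute into demand:
Q* = 60 - 1 * 37/3 = 143/3

143/3


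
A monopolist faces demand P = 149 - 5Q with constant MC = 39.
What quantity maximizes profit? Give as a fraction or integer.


TR = P*Q = (149 - 5Q)Q = 149Q - 5Q^2
MR = dTR/dQ = 149 - 10Q
Set MR = MC:
149 - 10Q = 39
110 = 10Q
Q* = 110/10 = 11

11


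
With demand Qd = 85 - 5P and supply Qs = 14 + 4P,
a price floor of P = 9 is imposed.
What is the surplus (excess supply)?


At P = 9:
Qd = 85 - 5*9 = 40
Qs = 14 + 4*9 = 50
Surplus = Qs - Qd = 50 - 40 = 10

10


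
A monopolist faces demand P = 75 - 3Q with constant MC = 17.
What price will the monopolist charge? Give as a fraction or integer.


MR = 75 - 6Q
Set MR = MC: 75 - 6Q = 17
Q* = 29/3
Substitute into demand:
P* = 75 - 3*29/3 = 46

46


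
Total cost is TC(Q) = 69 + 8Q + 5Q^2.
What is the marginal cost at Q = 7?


MC = dTC/dQ = 8 + 2*5*Q
At Q = 7:
MC = 8 + 10*7
MC = 8 + 70 = 78

78


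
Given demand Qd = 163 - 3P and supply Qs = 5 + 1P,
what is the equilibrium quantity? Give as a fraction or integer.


First find equilibrium price:
163 - 3P = 5 + 1P
P* = 158/4 = 79/2
Then substitute into demand:
Q* = 163 - 3 * 79/2 = 89/2

89/2


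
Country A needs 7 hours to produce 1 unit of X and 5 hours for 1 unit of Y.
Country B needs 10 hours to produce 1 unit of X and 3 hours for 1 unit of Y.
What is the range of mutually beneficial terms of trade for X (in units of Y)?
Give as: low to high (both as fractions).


Opportunity cost of X for Country A = hours_X / hours_Y = 7/5 = 7/5 units of Y
Opportunity cost of X for Country B = hours_X / hours_Y = 10/3 = 10/3 units of Y
Terms of trade must be between the two opportunity costs.
Range: 7/5 to 10/3

7/5 to 10/3


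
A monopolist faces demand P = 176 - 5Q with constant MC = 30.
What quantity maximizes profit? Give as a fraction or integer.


TR = P*Q = (176 - 5Q)Q = 176Q - 5Q^2
MR = dTR/dQ = 176 - 10Q
Set MR = MC:
176 - 10Q = 30
146 = 10Q
Q* = 146/10 = 73/5

73/5


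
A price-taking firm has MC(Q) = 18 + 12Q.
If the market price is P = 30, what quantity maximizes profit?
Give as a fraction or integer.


In perfect competition, profit is maximized where P = MC.
30 = 18 + 12Q
12 = 12Q
Q* = 12/12 = 1

1


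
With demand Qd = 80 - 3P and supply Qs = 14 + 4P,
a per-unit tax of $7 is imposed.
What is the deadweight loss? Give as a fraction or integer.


Pre-tax equilibrium quantity: Q* = 362/7
Post-tax equilibrium quantity: Q_tax = 278/7
Reduction in quantity: Q* - Q_tax = 12
DWL = (1/2) * tax * (Q* - Q_tax)
DWL = (1/2) * 7 * 12 = 42

42


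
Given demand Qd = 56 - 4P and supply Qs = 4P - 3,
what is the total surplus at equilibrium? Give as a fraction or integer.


Find equilibrium: 56 - 4P = 4P - 3
56 + 3 = 8P
P* = 59/8 = 59/8
Q* = 4*59/8 - 3 = 53/2
Inverse demand: P = 14 - Q/4, so P_max = 14
Inverse supply: P = 3/4 + Q/4, so P_min = 3/4
CS = (1/2) * 53/2 * (14 - 59/8) = 2809/32
PS = (1/2) * 53/2 * (59/8 - 3/4) = 2809/32
TS = CS + PS = 2809/32 + 2809/32 = 2809/16

2809/16


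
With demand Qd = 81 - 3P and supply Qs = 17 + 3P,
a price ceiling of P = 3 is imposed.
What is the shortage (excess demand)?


At P = 3:
Qd = 81 - 3*3 = 72
Qs = 17 + 3*3 = 26
Shortage = Qd - Qs = 72 - 26 = 46

46


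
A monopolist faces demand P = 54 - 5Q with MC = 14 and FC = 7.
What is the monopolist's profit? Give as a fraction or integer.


MR = MC: 54 - 10Q = 14
Q* = 4
P* = 54 - 5*4 = 34
Profit = (P* - MC)*Q* - FC
= (34 - 14)*4 - 7
= 20*4 - 7
= 80 - 7 = 73

73


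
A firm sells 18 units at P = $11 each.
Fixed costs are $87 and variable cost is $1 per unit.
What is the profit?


Total Revenue = P * Q = 11 * 18 = $198
Total Cost = FC + VC*Q = 87 + 1*18 = $105
Profit = TR - TC = 198 - 105 = $93

$93


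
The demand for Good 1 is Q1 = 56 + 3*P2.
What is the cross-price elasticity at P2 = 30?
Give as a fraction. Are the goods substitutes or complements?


dQ1/dP2 = 3
At P2 = 30: Q1 = 56 + 3*30 = 146
Exy = (dQ1/dP2)(P2/Q1) = 3 * 30 / 146 = 45/73
Since Exy > 0, the goods are substitutes.

45/73 (substitutes)


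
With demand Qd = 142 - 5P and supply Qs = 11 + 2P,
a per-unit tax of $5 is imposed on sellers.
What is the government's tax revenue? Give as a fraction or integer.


With tax on sellers, new supply: Qs' = 11 + 2(P - 5)
= 1 + 2P
New equilibrium quantity:
Q_new = 289/7
Tax revenue = tax * Q_new = 5 * 289/7 = 1445/7

1445/7


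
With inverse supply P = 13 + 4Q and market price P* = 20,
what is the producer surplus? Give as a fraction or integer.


Minimum supply price (at Q=0): P_min = 13
Quantity supplied at P* = 20:
Q* = (20 - 13)/4 = 7/4
PS = (1/2) * Q* * (P* - P_min)
PS = (1/2) * 7/4 * (20 - 13)
PS = (1/2) * 7/4 * 7 = 49/8

49/8


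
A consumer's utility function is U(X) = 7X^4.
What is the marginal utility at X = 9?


MU = dU/dX = 7*4*X^(4-1)
MU = 28*X^3
At X = 9:
MU = 28 * 9^3
MU = 28 * 729 = 20412

20412


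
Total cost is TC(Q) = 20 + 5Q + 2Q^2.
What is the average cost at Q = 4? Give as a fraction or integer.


TC(4) = 20 + 5*4 + 2*4^2
TC(4) = 20 + 20 + 32 = 72
AC = TC/Q = 72/4 = 18

18


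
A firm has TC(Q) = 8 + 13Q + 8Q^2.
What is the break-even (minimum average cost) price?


AC(Q) = 8/Q + 13 + 8Q
To minimize: dAC/dQ = -8/Q^2 + 8 = 0
Q^2 = 8/8 = 1
Q* = 1
Min AC = 8/1 + 13 + 8*1
Min AC = 8 + 13 + 8 = 29

29


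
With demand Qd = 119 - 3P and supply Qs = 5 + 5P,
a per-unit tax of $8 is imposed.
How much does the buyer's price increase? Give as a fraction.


With a per-unit tax, the buyer's price increase depends on relative slopes.
Supply slope: d = 5, Demand slope: b = 3
Buyer's price increase = d * tax / (b + d)
= 5 * 8 / (3 + 5)
= 40 / 8 = 5

5


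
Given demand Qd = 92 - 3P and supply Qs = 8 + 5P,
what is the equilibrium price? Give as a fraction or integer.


At equilibrium, Qd = Qs.
92 - 3P = 8 + 5P
92 - 8 = 3P + 5P
84 = 8P
P* = 84/8 = 21/2

21/2


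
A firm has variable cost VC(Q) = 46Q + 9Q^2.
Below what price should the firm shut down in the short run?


AVC(Q) = VC(Q)/Q = 46 + 9Q
AVC is increasing in Q, so minimum AVC is at Q -> 0+.
Min AVC = 46
The firm should shut down if P < 46.

46


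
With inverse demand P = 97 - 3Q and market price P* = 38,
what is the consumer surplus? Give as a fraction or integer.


Maximum willingness to pay (at Q=0): P_max = 97
Quantity demanded at P* = 38:
Q* = (97 - 38)/3 = 59/3
CS = (1/2) * Q* * (P_max - P*)
CS = (1/2) * 59/3 * (97 - 38)
CS = (1/2) * 59/3 * 59 = 3481/6

3481/6


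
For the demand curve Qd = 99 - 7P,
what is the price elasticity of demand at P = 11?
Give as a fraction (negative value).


dQ/dP = -7
At P = 11: Q = 99 - 7*11 = 22
E = (dQ/dP)(P/Q) = (-7)(11/22) = -7/2

-7/2


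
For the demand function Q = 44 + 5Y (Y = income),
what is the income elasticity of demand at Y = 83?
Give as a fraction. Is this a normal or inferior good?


dQ/dY = 5
At Y = 83: Q = 44 + 5*83 = 459
Ey = (dQ/dY)(Y/Q) = 5 * 83 / 459 = 415/459
Since Ey > 0, this is a normal good.

415/459 (normal good)


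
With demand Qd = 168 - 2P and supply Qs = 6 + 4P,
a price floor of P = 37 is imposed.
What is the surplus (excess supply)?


At P = 37:
Qd = 168 - 2*37 = 94
Qs = 6 + 4*37 = 154
Surplus = Qs - Qd = 154 - 94 = 60

60


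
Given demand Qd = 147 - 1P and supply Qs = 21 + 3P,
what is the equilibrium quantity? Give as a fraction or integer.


First find equilibrium price:
147 - 1P = 21 + 3P
P* = 126/4 = 63/2
Then substitute into demand:
Q* = 147 - 1 * 63/2 = 231/2

231/2


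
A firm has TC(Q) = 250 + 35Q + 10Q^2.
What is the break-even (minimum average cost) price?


AC(Q) = 250/Q + 35 + 10Q
To minimize: dAC/dQ = -250/Q^2 + 10 = 0
Q^2 = 250/10 = 25
Q* = 5
Min AC = 250/5 + 35 + 10*5
Min AC = 50 + 35 + 50 = 135

135


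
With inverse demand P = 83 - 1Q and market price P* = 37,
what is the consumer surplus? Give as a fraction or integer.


Maximum willingness to pay (at Q=0): P_max = 83
Quantity demanded at P* = 37:
Q* = (83 - 37)/1 = 46
CS = (1/2) * Q* * (P_max - P*)
CS = (1/2) * 46 * (83 - 37)
CS = (1/2) * 46 * 46 = 1058

1058


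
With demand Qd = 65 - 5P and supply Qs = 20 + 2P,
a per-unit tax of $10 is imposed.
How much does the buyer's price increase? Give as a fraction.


With a per-unit tax, the buyer's price increase depends on relative slopes.
Supply slope: d = 2, Demand slope: b = 5
Buyer's price increase = d * tax / (b + d)
= 2 * 10 / (5 + 2)
= 20 / 7 = 20/7

20/7


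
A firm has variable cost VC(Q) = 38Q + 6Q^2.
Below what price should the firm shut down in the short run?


AVC(Q) = VC(Q)/Q = 38 + 6Q
AVC is increasing in Q, so minimum AVC is at Q -> 0+.
Min AVC = 38
The firm should shut down if P < 38.

38


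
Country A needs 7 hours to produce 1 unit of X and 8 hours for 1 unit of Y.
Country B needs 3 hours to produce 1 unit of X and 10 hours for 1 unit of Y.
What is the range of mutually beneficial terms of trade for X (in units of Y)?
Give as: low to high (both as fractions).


Opportunity cost of X for Country A = hours_X / hours_Y = 7/8 = 7/8 units of Y
Opportunity cost of X for Country B = hours_X / hours_Y = 3/10 = 3/10 units of Y
Terms of trade must be between the two opportunity costs.
Range: 3/10 to 7/8

3/10 to 7/8


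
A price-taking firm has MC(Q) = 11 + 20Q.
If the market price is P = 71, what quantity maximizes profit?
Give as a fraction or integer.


In perfect competition, profit is maximized where P = MC.
71 = 11 + 20Q
60 = 20Q
Q* = 60/20 = 3

3


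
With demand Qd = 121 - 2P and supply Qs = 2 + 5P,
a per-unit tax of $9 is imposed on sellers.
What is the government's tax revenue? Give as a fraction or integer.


With tax on sellers, new supply: Qs' = 2 + 5(P - 9)
= 5P - 43
New equilibrium quantity:
Q_new = 519/7
Tax revenue = tax * Q_new = 9 * 519/7 = 4671/7

4671/7


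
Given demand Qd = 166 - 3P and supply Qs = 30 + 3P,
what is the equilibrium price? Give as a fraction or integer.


At equilibrium, Qd = Qs.
166 - 3P = 30 + 3P
166 - 30 = 3P + 3P
136 = 6P
P* = 136/6 = 68/3

68/3


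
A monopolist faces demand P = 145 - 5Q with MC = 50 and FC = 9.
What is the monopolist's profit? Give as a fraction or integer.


MR = MC: 145 - 10Q = 50
Q* = 19/2
P* = 145 - 5*19/2 = 195/2
Profit = (P* - MC)*Q* - FC
= (195/2 - 50)*19/2 - 9
= 95/2*19/2 - 9
= 1805/4 - 9 = 1769/4

1769/4


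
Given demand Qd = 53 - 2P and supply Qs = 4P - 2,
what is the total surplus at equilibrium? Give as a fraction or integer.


Find equilibrium: 53 - 2P = 4P - 2
53 + 2 = 6P
P* = 55/6 = 55/6
Q* = 4*55/6 - 2 = 104/3
Inverse demand: P = 53/2 - Q/2, so P_max = 53/2
Inverse supply: P = 1/2 + Q/4, so P_min = 1/2
CS = (1/2) * 104/3 * (53/2 - 55/6) = 2704/9
PS = (1/2) * 104/3 * (55/6 - 1/2) = 1352/9
TS = CS + PS = 2704/9 + 1352/9 = 1352/3

1352/3


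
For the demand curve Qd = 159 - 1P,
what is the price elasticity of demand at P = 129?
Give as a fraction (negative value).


dQ/dP = -1
At P = 129: Q = 159 - 1*129 = 30
E = (dQ/dP)(P/Q) = (-1)(129/30) = -43/10

-43/10


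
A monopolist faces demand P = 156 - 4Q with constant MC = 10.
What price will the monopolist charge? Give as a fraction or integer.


MR = 156 - 8Q
Set MR = MC: 156 - 8Q = 10
Q* = 73/4
Substitute into demand:
P* = 156 - 4*73/4 = 83

83


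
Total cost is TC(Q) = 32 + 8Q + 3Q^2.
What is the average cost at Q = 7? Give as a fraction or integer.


TC(7) = 32 + 8*7 + 3*7^2
TC(7) = 32 + 56 + 147 = 235
AC = TC/Q = 235/7 = 235/7

235/7


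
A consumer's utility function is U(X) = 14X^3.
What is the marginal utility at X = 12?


MU = dU/dX = 14*3*X^(3-1)
MU = 42*X^2
At X = 12:
MU = 42 * 12^2
MU = 42 * 144 = 6048

6048


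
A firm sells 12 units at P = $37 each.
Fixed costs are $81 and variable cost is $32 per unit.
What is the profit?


Total Revenue = P * Q = 37 * 12 = $444
Total Cost = FC + VC*Q = 81 + 32*12 = $465
Profit = TR - TC = 444 - 465 = $-21

$-21


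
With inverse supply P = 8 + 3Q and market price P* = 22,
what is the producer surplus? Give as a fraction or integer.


Minimum supply price (at Q=0): P_min = 8
Quantity supplied at P* = 22:
Q* = (22 - 8)/3 = 14/3
PS = (1/2) * Q* * (P* - P_min)
PS = (1/2) * 14/3 * (22 - 8)
PS = (1/2) * 14/3 * 14 = 98/3

98/3


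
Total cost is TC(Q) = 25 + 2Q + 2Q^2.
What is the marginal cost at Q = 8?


MC = dTC/dQ = 2 + 2*2*Q
At Q = 8:
MC = 2 + 4*8
MC = 2 + 32 = 34

34


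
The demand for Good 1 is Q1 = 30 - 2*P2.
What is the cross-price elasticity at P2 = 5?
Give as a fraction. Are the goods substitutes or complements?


dQ1/dP2 = -2
At P2 = 5: Q1 = 30 - 2*5 = 20
Exy = (dQ1/dP2)(P2/Q1) = -2 * 5 / 20 = -1/2
Since Exy < 0, the goods are complements.

-1/2 (complements)


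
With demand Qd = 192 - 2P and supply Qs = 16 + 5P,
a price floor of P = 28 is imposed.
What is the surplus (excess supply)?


At P = 28:
Qd = 192 - 2*28 = 136
Qs = 16 + 5*28 = 156
Surplus = Qs - Qd = 156 - 136 = 20

20


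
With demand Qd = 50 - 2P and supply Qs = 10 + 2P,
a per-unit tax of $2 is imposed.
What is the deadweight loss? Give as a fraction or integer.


Pre-tax equilibrium quantity: Q* = 30
Post-tax equilibrium quantity: Q_tax = 28
Reduction in quantity: Q* - Q_tax = 2
DWL = (1/2) * tax * (Q* - Q_tax)
DWL = (1/2) * 2 * 2 = 2

2


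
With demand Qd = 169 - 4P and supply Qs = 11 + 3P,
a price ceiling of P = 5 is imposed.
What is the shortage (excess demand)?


At P = 5:
Qd = 169 - 4*5 = 149
Qs = 11 + 3*5 = 26
Shortage = Qd - Qs = 149 - 26 = 123

123


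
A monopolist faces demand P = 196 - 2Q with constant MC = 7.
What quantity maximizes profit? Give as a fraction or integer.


TR = P*Q = (196 - 2Q)Q = 196Q - 2Q^2
MR = dTR/dQ = 196 - 4Q
Set MR = MC:
196 - 4Q = 7
189 = 4Q
Q* = 189/4 = 189/4

189/4


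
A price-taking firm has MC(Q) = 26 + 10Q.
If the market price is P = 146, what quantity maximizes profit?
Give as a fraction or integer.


In perfect competition, profit is maximized where P = MC.
146 = 26 + 10Q
120 = 10Q
Q* = 120/10 = 12

12


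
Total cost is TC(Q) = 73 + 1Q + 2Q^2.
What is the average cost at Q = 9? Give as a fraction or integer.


TC(9) = 73 + 1*9 + 2*9^2
TC(9) = 73 + 9 + 162 = 244
AC = TC/Q = 244/9 = 244/9

244/9


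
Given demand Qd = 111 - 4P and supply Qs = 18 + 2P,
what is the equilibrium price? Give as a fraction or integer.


At equilibrium, Qd = Qs.
111 - 4P = 18 + 2P
111 - 18 = 4P + 2P
93 = 6P
P* = 93/6 = 31/2

31/2


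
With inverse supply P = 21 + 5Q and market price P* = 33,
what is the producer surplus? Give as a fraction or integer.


Minimum supply price (at Q=0): P_min = 21
Quantity supplied at P* = 33:
Q* = (33 - 21)/5 = 12/5
PS = (1/2) * Q* * (P* - P_min)
PS = (1/2) * 12/5 * (33 - 21)
PS = (1/2) * 12/5 * 12 = 72/5

72/5


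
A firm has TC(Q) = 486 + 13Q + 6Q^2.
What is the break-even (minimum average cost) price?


AC(Q) = 486/Q + 13 + 6Q
To minimize: dAC/dQ = -486/Q^2 + 6 = 0
Q^2 = 486/6 = 81
Q* = 9
Min AC = 486/9 + 13 + 6*9
Min AC = 54 + 13 + 54 = 121

121


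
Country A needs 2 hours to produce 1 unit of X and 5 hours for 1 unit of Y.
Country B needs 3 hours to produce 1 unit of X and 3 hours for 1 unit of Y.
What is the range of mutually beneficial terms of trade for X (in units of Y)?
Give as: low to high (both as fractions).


Opportunity cost of X for Country A = hours_X / hours_Y = 2/5 = 2/5 units of Y
Opportunity cost of X for Country B = hours_X / hours_Y = 3/3 = 1 units of Y
Terms of trade must be between the two opportunity costs.
Range: 2/5 to 1

2/5 to 1


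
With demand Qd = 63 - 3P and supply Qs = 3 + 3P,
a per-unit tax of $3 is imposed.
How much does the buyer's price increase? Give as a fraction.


With a per-unit tax, the buyer's price increase depends on relative slopes.
Supply slope: d = 3, Demand slope: b = 3
Buyer's price increase = d * tax / (b + d)
= 3 * 3 / (3 + 3)
= 9 / 6 = 3/2

3/2


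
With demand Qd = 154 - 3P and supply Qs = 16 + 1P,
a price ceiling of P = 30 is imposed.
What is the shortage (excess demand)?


At P = 30:
Qd = 154 - 3*30 = 64
Qs = 16 + 1*30 = 46
Shortage = Qd - Qs = 64 - 46 = 18

18


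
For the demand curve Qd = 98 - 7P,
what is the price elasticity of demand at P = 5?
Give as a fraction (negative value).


dQ/dP = -7
At P = 5: Q = 98 - 7*5 = 63
E = (dQ/dP)(P/Q) = (-7)(5/63) = -5/9

-5/9


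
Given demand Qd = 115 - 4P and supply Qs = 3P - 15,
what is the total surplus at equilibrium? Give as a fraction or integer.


Find equilibrium: 115 - 4P = 3P - 15
115 + 15 = 7P
P* = 130/7 = 130/7
Q* = 3*130/7 - 15 = 285/7
Inverse demand: P = 115/4 - Q/4, so P_max = 115/4
Inverse supply: P = 5 + Q/3, so P_min = 5
CS = (1/2) * 285/7 * (115/4 - 130/7) = 81225/392
PS = (1/2) * 285/7 * (130/7 - 5) = 27075/98
TS = CS + PS = 81225/392 + 27075/98 = 27075/56

27075/56


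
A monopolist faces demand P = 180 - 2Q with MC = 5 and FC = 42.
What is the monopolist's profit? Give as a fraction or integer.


MR = MC: 180 - 4Q = 5
Q* = 175/4
P* = 180 - 2*175/4 = 185/2
Profit = (P* - MC)*Q* - FC
= (185/2 - 5)*175/4 - 42
= 175/2*175/4 - 42
= 30625/8 - 42 = 30289/8

30289/8


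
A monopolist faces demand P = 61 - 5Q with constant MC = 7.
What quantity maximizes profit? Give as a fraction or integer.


TR = P*Q = (61 - 5Q)Q = 61Q - 5Q^2
MR = dTR/dQ = 61 - 10Q
Set MR = MC:
61 - 10Q = 7
54 = 10Q
Q* = 54/10 = 27/5

27/5


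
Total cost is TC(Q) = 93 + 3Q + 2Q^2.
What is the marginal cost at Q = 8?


MC = dTC/dQ = 3 + 2*2*Q
At Q = 8:
MC = 3 + 4*8
MC = 3 + 32 = 35

35


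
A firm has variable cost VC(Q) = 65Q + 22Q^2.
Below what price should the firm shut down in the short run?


AVC(Q) = VC(Q)/Q = 65 + 22Q
AVC is increasing in Q, so minimum AVC is at Q -> 0+.
Min AVC = 65
The firm should shut down if P < 65.

65


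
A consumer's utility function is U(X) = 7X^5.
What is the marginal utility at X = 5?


MU = dU/dX = 7*5*X^(5-1)
MU = 35*X^4
At X = 5:
MU = 35 * 5^4
MU = 35 * 625 = 21875

21875


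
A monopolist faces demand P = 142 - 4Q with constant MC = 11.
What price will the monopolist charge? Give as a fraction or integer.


MR = 142 - 8Q
Set MR = MC: 142 - 8Q = 11
Q* = 131/8
Substitute into demand:
P* = 142 - 4*131/8 = 153/2

153/2


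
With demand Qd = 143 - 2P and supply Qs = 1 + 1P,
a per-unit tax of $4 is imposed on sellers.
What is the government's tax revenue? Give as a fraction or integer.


With tax on sellers, new supply: Qs' = 1 + 1(P - 4)
= 1P - 3
New equilibrium quantity:
Q_new = 137/3
Tax revenue = tax * Q_new = 4 * 137/3 = 548/3

548/3


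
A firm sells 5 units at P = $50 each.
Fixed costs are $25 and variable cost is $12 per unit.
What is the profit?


Total Revenue = P * Q = 50 * 5 = $250
Total Cost = FC + VC*Q = 25 + 12*5 = $85
Profit = TR - TC = 250 - 85 = $165

$165


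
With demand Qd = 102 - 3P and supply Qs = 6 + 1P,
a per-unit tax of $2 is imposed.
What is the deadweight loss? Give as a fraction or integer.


Pre-tax equilibrium quantity: Q* = 30
Post-tax equilibrium quantity: Q_tax = 57/2
Reduction in quantity: Q* - Q_tax = 3/2
DWL = (1/2) * tax * (Q* - Q_tax)
DWL = (1/2) * 2 * 3/2 = 3/2

3/2


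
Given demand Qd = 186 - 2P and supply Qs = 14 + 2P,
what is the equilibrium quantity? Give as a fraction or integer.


First find equilibrium price:
186 - 2P = 14 + 2P
P* = 172/4 = 43
Then substitute into demand:
Q* = 186 - 2 * 43 = 100

100


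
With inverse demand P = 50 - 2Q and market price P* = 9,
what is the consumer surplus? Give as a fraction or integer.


Maximum willingness to pay (at Q=0): P_max = 50
Quantity demanded at P* = 9:
Q* = (50 - 9)/2 = 41/2
CS = (1/2) * Q* * (P_max - P*)
CS = (1/2) * 41/2 * (50 - 9)
CS = (1/2) * 41/2 * 41 = 1681/4

1681/4


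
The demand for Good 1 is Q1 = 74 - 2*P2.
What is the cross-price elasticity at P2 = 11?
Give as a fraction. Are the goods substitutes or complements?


dQ1/dP2 = -2
At P2 = 11: Q1 = 74 - 2*11 = 52
Exy = (dQ1/dP2)(P2/Q1) = -2 * 11 / 52 = -11/26
Since Exy < 0, the goods are complements.

-11/26 (complements)


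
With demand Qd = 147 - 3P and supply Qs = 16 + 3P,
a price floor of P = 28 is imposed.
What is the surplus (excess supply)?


At P = 28:
Qd = 147 - 3*28 = 63
Qs = 16 + 3*28 = 100
Surplus = Qs - Qd = 100 - 63 = 37

37


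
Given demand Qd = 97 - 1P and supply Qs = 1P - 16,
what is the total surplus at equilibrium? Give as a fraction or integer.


Find equilibrium: 97 - 1P = 1P - 16
97 + 16 = 2P
P* = 113/2 = 113/2
Q* = 1*113/2 - 16 = 81/2
Inverse demand: P = 97 - Q/1, so P_max = 97
Inverse supply: P = 16 + Q/1, so P_min = 16
CS = (1/2) * 81/2 * (97 - 113/2) = 6561/8
PS = (1/2) * 81/2 * (113/2 - 16) = 6561/8
TS = CS + PS = 6561/8 + 6561/8 = 6561/4

6561/4


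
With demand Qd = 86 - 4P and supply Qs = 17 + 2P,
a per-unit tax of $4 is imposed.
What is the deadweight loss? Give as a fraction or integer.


Pre-tax equilibrium quantity: Q* = 40
Post-tax equilibrium quantity: Q_tax = 104/3
Reduction in quantity: Q* - Q_tax = 16/3
DWL = (1/2) * tax * (Q* - Q_tax)
DWL = (1/2) * 4 * 16/3 = 32/3

32/3


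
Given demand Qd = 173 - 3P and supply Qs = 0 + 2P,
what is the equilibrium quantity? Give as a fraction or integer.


First find equilibrium price:
173 - 3P = 0 + 2P
P* = 173/5 = 173/5
Then substitute into demand:
Q* = 173 - 3 * 173/5 = 346/5

346/5


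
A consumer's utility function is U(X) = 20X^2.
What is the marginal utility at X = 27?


MU = dU/dX = 20*2*X^(2-1)
MU = 40*X^1
At X = 27:
MU = 40 * 27^1
MU = 40 * 27 = 1080

1080


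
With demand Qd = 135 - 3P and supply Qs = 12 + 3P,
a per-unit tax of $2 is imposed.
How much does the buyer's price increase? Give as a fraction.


With a per-unit tax, the buyer's price increase depends on relative slopes.
Supply slope: d = 3, Demand slope: b = 3
Buyer's price increase = d * tax / (b + d)
= 3 * 2 / (3 + 3)
= 6 / 6 = 1

1


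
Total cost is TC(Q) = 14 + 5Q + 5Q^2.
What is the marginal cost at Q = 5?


MC = dTC/dQ = 5 + 2*5*Q
At Q = 5:
MC = 5 + 10*5
MC = 5 + 50 = 55

55


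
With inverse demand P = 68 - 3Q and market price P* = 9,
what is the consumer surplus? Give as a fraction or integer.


Maximum willingness to pay (at Q=0): P_max = 68
Quantity demanded at P* = 9:
Q* = (68 - 9)/3 = 59/3
CS = (1/2) * Q* * (P_max - P*)
CS = (1/2) * 59/3 * (68 - 9)
CS = (1/2) * 59/3 * 59 = 3481/6

3481/6


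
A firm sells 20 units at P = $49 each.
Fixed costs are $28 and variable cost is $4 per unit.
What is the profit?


Total Revenue = P * Q = 49 * 20 = $980
Total Cost = FC + VC*Q = 28 + 4*20 = $108
Profit = TR - TC = 980 - 108 = $872

$872


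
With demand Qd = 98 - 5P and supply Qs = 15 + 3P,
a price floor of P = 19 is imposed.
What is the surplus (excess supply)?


At P = 19:
Qd = 98 - 5*19 = 3
Qs = 15 + 3*19 = 72
Surplus = Qs - Qd = 72 - 3 = 69

69


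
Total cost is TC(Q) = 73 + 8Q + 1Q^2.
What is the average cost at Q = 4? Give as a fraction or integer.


TC(4) = 73 + 8*4 + 1*4^2
TC(4) = 73 + 32 + 16 = 121
AC = TC/Q = 121/4 = 121/4

121/4


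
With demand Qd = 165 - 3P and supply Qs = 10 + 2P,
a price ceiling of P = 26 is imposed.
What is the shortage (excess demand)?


At P = 26:
Qd = 165 - 3*26 = 87
Qs = 10 + 2*26 = 62
Shortage = Qd - Qs = 87 - 62 = 25

25


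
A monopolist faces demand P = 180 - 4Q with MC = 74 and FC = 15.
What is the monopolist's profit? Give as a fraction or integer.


MR = MC: 180 - 8Q = 74
Q* = 53/4
P* = 180 - 4*53/4 = 127
Profit = (P* - MC)*Q* - FC
= (127 - 74)*53/4 - 15
= 53*53/4 - 15
= 2809/4 - 15 = 2749/4

2749/4


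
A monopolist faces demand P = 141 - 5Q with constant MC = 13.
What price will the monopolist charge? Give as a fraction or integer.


MR = 141 - 10Q
Set MR = MC: 141 - 10Q = 13
Q* = 64/5
Substitute into demand:
P* = 141 - 5*64/5 = 77

77


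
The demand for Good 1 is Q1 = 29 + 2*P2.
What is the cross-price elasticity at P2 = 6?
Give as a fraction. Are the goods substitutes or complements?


dQ1/dP2 = 2
At P2 = 6: Q1 = 29 + 2*6 = 41
Exy = (dQ1/dP2)(P2/Q1) = 2 * 6 / 41 = 12/41
Since Exy > 0, the goods are substitutes.

12/41 (substitutes)


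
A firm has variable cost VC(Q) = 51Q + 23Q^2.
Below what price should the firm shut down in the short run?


AVC(Q) = VC(Q)/Q = 51 + 23Q
AVC is increasing in Q, so minimum AVC is at Q -> 0+.
Min AVC = 51
The firm should shut down if P < 51.

51


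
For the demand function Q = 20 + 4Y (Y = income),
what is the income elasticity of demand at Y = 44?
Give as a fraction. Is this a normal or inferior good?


dQ/dY = 4
At Y = 44: Q = 20 + 4*44 = 196
Ey = (dQ/dY)(Y/Q) = 4 * 44 / 196 = 44/49
Since Ey > 0, this is a normal good.

44/49 (normal good)


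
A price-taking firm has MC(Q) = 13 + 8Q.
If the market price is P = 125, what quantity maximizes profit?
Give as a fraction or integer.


In perfect competition, profit is maximized where P = MC.
125 = 13 + 8Q
112 = 8Q
Q* = 112/8 = 14

14


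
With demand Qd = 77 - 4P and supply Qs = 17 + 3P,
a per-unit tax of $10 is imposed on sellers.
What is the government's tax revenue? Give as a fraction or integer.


With tax on sellers, new supply: Qs' = 17 + 3(P - 10)
= 3P - 13
New equilibrium quantity:
Q_new = 179/7
Tax revenue = tax * Q_new = 10 * 179/7 = 1790/7

1790/7


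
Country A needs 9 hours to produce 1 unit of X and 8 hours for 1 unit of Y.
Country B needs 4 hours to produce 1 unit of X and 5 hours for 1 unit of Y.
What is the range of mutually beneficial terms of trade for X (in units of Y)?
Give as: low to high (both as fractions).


Opportunity cost of X for Country A = hours_X / hours_Y = 9/8 = 9/8 units of Y
Opportunity cost of X for Country B = hours_X / hours_Y = 4/5 = 4/5 units of Y
Terms of trade must be between the two opportunity costs.
Range: 4/5 to 9/8

4/5 to 9/8


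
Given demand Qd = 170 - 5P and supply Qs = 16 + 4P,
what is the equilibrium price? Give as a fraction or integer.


At equilibrium, Qd = Qs.
170 - 5P = 16 + 4P
170 - 16 = 5P + 4P
154 = 9P
P* = 154/9 = 154/9

154/9


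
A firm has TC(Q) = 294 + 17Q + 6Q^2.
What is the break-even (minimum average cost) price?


AC(Q) = 294/Q + 17 + 6Q
To minimize: dAC/dQ = -294/Q^2 + 6 = 0
Q^2 = 294/6 = 49
Q* = 7
Min AC = 294/7 + 17 + 6*7
Min AC = 42 + 17 + 42 = 101

101


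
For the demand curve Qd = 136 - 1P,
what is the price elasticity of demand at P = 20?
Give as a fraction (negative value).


dQ/dP = -1
At P = 20: Q = 136 - 1*20 = 116
E = (dQ/dP)(P/Q) = (-1)(20/116) = -5/29

-5/29


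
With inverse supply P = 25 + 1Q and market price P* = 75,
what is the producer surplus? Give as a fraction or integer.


Minimum supply price (at Q=0): P_min = 25
Quantity supplied at P* = 75:
Q* = (75 - 25)/1 = 50
PS = (1/2) * Q* * (P* - P_min)
PS = (1/2) * 50 * (75 - 25)
PS = (1/2) * 50 * 50 = 1250

1250


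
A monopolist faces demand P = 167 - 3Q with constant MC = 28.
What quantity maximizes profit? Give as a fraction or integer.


TR = P*Q = (167 - 3Q)Q = 167Q - 3Q^2
MR = dTR/dQ = 167 - 6Q
Set MR = MC:
167 - 6Q = 28
139 = 6Q
Q* = 139/6 = 139/6

139/6


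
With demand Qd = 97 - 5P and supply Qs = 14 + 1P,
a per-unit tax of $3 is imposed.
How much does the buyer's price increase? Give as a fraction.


With a per-unit tax, the buyer's price increase depends on relative slopes.
Supply slope: d = 1, Demand slope: b = 5
Buyer's price increase = d * tax / (b + d)
= 1 * 3 / (5 + 1)
= 3 / 6 = 1/2

1/2


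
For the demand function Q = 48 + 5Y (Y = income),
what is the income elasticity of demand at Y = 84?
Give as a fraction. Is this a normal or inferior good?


dQ/dY = 5
At Y = 84: Q = 48 + 5*84 = 468
Ey = (dQ/dY)(Y/Q) = 5 * 84 / 468 = 35/39
Since Ey > 0, this is a normal good.

35/39 (normal good)


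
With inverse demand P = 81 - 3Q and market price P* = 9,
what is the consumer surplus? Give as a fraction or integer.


Maximum willingness to pay (at Q=0): P_max = 81
Quantity demanded at P* = 9:
Q* = (81 - 9)/3 = 24
CS = (1/2) * Q* * (P_max - P*)
CS = (1/2) * 24 * (81 - 9)
CS = (1/2) * 24 * 72 = 864

864


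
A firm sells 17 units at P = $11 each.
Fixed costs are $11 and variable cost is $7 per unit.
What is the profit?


Total Revenue = P * Q = 11 * 17 = $187
Total Cost = FC + VC*Q = 11 + 7*17 = $130
Profit = TR - TC = 187 - 130 = $57

$57


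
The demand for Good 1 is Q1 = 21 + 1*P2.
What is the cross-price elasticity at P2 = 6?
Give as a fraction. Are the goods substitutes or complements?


dQ1/dP2 = 1
At P2 = 6: Q1 = 21 + 1*6 = 27
Exy = (dQ1/dP2)(P2/Q1) = 1 * 6 / 27 = 2/9
Since Exy > 0, the goods are substitutes.

2/9 (substitutes)
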